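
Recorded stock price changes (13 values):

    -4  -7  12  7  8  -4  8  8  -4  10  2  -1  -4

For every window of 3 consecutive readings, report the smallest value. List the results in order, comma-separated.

-7, -7, 7, -4, -4, -4, -4, -4, -4, -1, -4

Sliding a size-3 window across the 13 values:
-4 -7 12 → min -7
-7 12 7 → min -7
12 7 8 → min 7
7 8 -4 → min -4
8 -4 8 → min -4
-4 8 8 → min -4
8 8 -4 → min -4
8 -4 10 → min -4
-4 10 2 → min -4
10 2 -1 → min -1
2 -1 -4 → min -4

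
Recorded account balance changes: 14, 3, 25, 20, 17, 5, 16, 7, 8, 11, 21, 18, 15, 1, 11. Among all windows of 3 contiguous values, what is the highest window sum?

62

Window sums for each of the 13 positions:
14 3 25 → sum 42
3 25 20 → sum 48
25 20 17 → sum 62
20 17 5 → sum 42
17 5 16 → sum 38
5 16 7 → sum 28
16 7 8 → sum 31
7 8 11 → sum 26
8 11 21 → sum 40
11 21 18 → sum 50
21 18 15 → sum 54
18 15 1 → sum 34
15 1 11 → sum 27
Highest of these is 62.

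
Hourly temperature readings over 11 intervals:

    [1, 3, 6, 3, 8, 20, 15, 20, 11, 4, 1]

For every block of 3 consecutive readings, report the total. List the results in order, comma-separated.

1 3 6 → sum 10
3 6 3 → sum 12
6 3 8 → sum 17
3 8 20 → sum 31
8 20 15 → sum 43
20 15 20 → sum 55
15 20 11 → sum 46
20 11 4 → sum 35
11 4 1 → sum 16

10, 12, 17, 31, 43, 55, 46, 35, 16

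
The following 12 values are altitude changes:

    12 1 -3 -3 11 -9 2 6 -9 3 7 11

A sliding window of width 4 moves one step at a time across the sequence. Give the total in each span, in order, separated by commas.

7, 6, -4, 1, 10, -10, 2, 7, 12

(12, 1, -3, -3) → sum 7
(1, -3, -3, 11) → sum 6
(-3, -3, 11, -9) → sum -4
(-3, 11, -9, 2) → sum 1
(11, -9, 2, 6) → sum 10
(-9, 2, 6, -9) → sum -10
(2, 6, -9, 3) → sum 2
(6, -9, 3, 7) → sum 7
(-9, 3, 7, 11) → sum 12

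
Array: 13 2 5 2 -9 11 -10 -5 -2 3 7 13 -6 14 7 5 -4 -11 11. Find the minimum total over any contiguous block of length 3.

-17

13 2 5 → sum 20
2 5 2 → sum 9
5 2 -9 → sum -2
2 -9 11 → sum 4
-9 11 -10 → sum -8
11 -10 -5 → sum -4
-10 -5 -2 → sum -17
-5 -2 3 → sum -4
-2 3 7 → sum 8
3 7 13 → sum 23
7 13 -6 → sum 14
13 -6 14 → sum 21
-6 14 7 → sum 15
14 7 5 → sum 26
7 5 -4 → sum 8
5 -4 -11 → sum -10
-4 -11 11 → sum -4
Minimum of these is -17.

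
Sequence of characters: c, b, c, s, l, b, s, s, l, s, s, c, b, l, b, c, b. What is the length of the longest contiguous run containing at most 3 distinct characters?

add c: window [c] (1 distinct), len 1
add b: window [c, b] (2 distinct), len 2
add c: window [c, b, c] (2 distinct), len 3
add s: window [c, b, c, s] (3 distinct), len 4
add l: window [c, s, l] (3 distinct), len 3
add b: window [s, l, b] (3 distinct), len 3
add s: window [s, l, b, s] (3 distinct), len 4
add s: window [s, l, b, s, s] (3 distinct), len 5
add l: window [s, l, b, s, s, l] (3 distinct), len 6
add s: window [s, l, b, s, s, l, s] (3 distinct), len 7
add s: window [s, l, b, s, s, l, s, s] (3 distinct), len 8
add c: window [s, s, l, s, s, c] (3 distinct), len 6
add b: window [s, s, c, b] (3 distinct), len 4
add l: window [c, b, l] (3 distinct), len 3
add b: window [c, b, l, b] (3 distinct), len 4
add c: window [c, b, l, b, c] (3 distinct), len 5
add b: window [c, b, l, b, c, b] (3 distinct), len 6
Longest length with ≤3 distinct: 8.

8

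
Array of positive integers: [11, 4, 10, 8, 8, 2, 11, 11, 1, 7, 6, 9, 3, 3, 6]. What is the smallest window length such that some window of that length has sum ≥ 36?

add 11: running sum 11 < 36
add 4: running sum 15 < 36
add 10: running sum 25 < 36
add 8: running sum 33 < 36
add 8: shortest ending here [11, 4, 10, 8, 8] sum 41, len 5
add 2: shortest ending here [11, 4, 10, 8, 8, 2] sum 43, len 6
add 11: shortest ending here [10, 8, 8, 2, 11] sum 39, len 5
add 11: shortest ending here [8, 8, 2, 11, 11] sum 40, len 5
add 1: shortest ending here [8, 8, 2, 11, 11, 1] sum 41, len 6
add 7: shortest ending here [8, 2, 11, 11, 1, 7] sum 40, len 6
add 6: shortest ending here [11, 11, 1, 7, 6] sum 36, len 5
add 9: shortest ending here [11, 11, 1, 7, 6, 9] sum 45, len 6
add 3: shortest ending here [11, 1, 7, 6, 9, 3] sum 37, len 6
add 3: shortest ending here [11, 1, 7, 6, 9, 3, 3] sum 40, len 7
add 6: shortest ending here [11, 1, 7, 6, 9, 3, 3, 6] sum 46, len 8
Shortest qualifying length: 5.

5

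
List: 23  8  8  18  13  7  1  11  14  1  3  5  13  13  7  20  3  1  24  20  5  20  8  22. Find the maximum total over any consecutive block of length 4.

69

23 8 8 18 → sum 57
8 8 18 13 → sum 47
8 18 13 7 → sum 46
18 13 7 1 → sum 39
13 7 1 11 → sum 32
7 1 11 14 → sum 33
1 11 14 1 → sum 27
11 14 1 3 → sum 29
14 1 3 5 → sum 23
1 3 5 13 → sum 22
3 5 13 13 → sum 34
5 13 13 7 → sum 38
13 13 7 20 → sum 53
13 7 20 3 → sum 43
7 20 3 1 → sum 31
20 3 1 24 → sum 48
3 1 24 20 → sum 48
1 24 20 5 → sum 50
24 20 5 20 → sum 69
20 5 20 8 → sum 53
5 20 8 22 → sum 55
Maximum of these is 69.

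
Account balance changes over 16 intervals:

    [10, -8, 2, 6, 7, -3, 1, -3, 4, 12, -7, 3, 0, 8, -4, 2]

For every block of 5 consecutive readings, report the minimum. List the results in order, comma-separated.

(10, -8, 2, 6, 7) → min -8
(-8, 2, 6, 7, -3) → min -8
(2, 6, 7, -3, 1) → min -3
(6, 7, -3, 1, -3) → min -3
(7, -3, 1, -3, 4) → min -3
(-3, 1, -3, 4, 12) → min -3
(1, -3, 4, 12, -7) → min -7
(-3, 4, 12, -7, 3) → min -7
(4, 12, -7, 3, 0) → min -7
(12, -7, 3, 0, 8) → min -7
(-7, 3, 0, 8, -4) → min -7
(3, 0, 8, -4, 2) → min -4

-8, -8, -3, -3, -3, -3, -7, -7, -7, -7, -7, -4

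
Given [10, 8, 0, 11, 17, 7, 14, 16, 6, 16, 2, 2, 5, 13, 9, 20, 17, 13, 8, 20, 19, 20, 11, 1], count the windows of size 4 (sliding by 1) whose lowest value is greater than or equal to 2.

10 8 0 11 → min 0
8 0 11 17 → min 0
0 11 17 7 → min 0
11 17 7 14 → min 7  ≥ 2 ✓
17 7 14 16 → min 7  ≥ 2 ✓
7 14 16 6 → min 6  ≥ 2 ✓
14 16 6 16 → min 6  ≥ 2 ✓
16 6 16 2 → min 2  ≥ 2 ✓
6 16 2 2 → min 2  ≥ 2 ✓
16 2 2 5 → min 2  ≥ 2 ✓
2 2 5 13 → min 2  ≥ 2 ✓
2 5 13 9 → min 2  ≥ 2 ✓
5 13 9 20 → min 5  ≥ 2 ✓
13 9 20 17 → min 9  ≥ 2 ✓
9 20 17 13 → min 9  ≥ 2 ✓
20 17 13 8 → min 8  ≥ 2 ✓
17 13 8 20 → min 8  ≥ 2 ✓
13 8 20 19 → min 8  ≥ 2 ✓
8 20 19 20 → min 8  ≥ 2 ✓
20 19 20 11 → min 11  ≥ 2 ✓
19 20 11 1 → min 1
17 windows satisfy the condition.

17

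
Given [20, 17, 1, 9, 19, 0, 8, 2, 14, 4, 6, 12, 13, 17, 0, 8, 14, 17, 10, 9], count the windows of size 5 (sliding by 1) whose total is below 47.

7

(20, 17, 1, 9, 19) → sum 66
(17, 1, 9, 19, 0) → sum 46  < 47 ✓
(1, 9, 19, 0, 8) → sum 37  < 47 ✓
(9, 19, 0, 8, 2) → sum 38  < 47 ✓
(19, 0, 8, 2, 14) → sum 43  < 47 ✓
(0, 8, 2, 14, 4) → sum 28  < 47 ✓
(8, 2, 14, 4, 6) → sum 34  < 47 ✓
(2, 14, 4, 6, 12) → sum 38  < 47 ✓
(14, 4, 6, 12, 13) → sum 49
(4, 6, 12, 13, 17) → sum 52
(6, 12, 13, 17, 0) → sum 48
(12, 13, 17, 0, 8) → sum 50
(13, 17, 0, 8, 14) → sum 52
(17, 0, 8, 14, 17) → sum 56
(0, 8, 14, 17, 10) → sum 49
(8, 14, 17, 10, 9) → sum 58
7 windows satisfy the condition.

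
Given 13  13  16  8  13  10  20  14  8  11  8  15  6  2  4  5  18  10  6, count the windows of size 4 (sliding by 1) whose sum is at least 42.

(13, 13, 16, 8) → sum 50  ≥ 42 ✓
(13, 16, 8, 13) → sum 50  ≥ 42 ✓
(16, 8, 13, 10) → sum 47  ≥ 42 ✓
(8, 13, 10, 20) → sum 51  ≥ 42 ✓
(13, 10, 20, 14) → sum 57  ≥ 42 ✓
(10, 20, 14, 8) → sum 52  ≥ 42 ✓
(20, 14, 8, 11) → sum 53  ≥ 42 ✓
(14, 8, 11, 8) → sum 41
(8, 11, 8, 15) → sum 42  ≥ 42 ✓
(11, 8, 15, 6) → sum 40
(8, 15, 6, 2) → sum 31
(15, 6, 2, 4) → sum 27
(6, 2, 4, 5) → sum 17
(2, 4, 5, 18) → sum 29
(4, 5, 18, 10) → sum 37
(5, 18, 10, 6) → sum 39
8 windows satisfy the condition.

8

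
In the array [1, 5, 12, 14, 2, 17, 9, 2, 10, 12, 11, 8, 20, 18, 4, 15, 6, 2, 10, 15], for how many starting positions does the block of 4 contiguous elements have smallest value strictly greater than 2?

(1, 5, 12, 14) → min 1
(5, 12, 14, 2) → min 2
(12, 14, 2, 17) → min 2
(14, 2, 17, 9) → min 2
(2, 17, 9, 2) → min 2
(17, 9, 2, 10) → min 2
(9, 2, 10, 12) → min 2
(2, 10, 12, 11) → min 2
(10, 12, 11, 8) → min 8  > 2 ✓
(12, 11, 8, 20) → min 8  > 2 ✓
(11, 8, 20, 18) → min 8  > 2 ✓
(8, 20, 18, 4) → min 4  > 2 ✓
(20, 18, 4, 15) → min 4  > 2 ✓
(18, 4, 15, 6) → min 4  > 2 ✓
(4, 15, 6, 2) → min 2
(15, 6, 2, 10) → min 2
(6, 2, 10, 15) → min 2
6 windows satisfy the condition.

6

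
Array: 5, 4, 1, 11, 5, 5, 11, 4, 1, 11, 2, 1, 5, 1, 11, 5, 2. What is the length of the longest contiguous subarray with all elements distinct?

4

[5] len 1
[5, 4] len 2
[5, 4, 1] len 3
[5, 4, 1, 11] len 4
[4, 1, 11, 5] len 4
[5] len 1
[5, 11] len 2
[5, 11, 4] len 3
[5, 11, 4, 1] len 4
[4, 1, 11] len 3
[4, 1, 11, 2] len 4
[11, 2, 1] len 3
[11, 2, 1, 5] len 4
[5, 1] len 2
[5, 1, 11] len 3
[1, 11, 5] len 3
[1, 11, 5, 2] len 4
Longest all-distinct length: 4.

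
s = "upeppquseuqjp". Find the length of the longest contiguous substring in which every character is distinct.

6

add u: [u] len 1
add p: [u, p] len 2
add e: [u, p, e] len 3
add p (repeat p, move left end past it): [e, p] len 2
add p (repeat p, move left end past it): [p] len 1
add q: [p, q] len 2
add u: [p, q, u] len 3
add s: [p, q, u, s] len 4
add e: [p, q, u, s, e] len 5
add u (repeat u, move left end past it): [s, e, u] len 3
add q: [s, e, u, q] len 4
add j: [s, e, u, q, j] len 5
add p: [s, e, u, q, j, p] len 6
Longest all-distinct length: 6.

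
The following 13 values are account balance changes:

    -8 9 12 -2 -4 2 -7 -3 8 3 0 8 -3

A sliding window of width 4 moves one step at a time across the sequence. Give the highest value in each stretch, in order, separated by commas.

12, 12, 12, 2, 2, 8, 8, 8, 8, 8

[-8, 9, 12, -2] → max 12
[9, 12, -2, -4] → max 12
[12, -2, -4, 2] → max 12
[-2, -4, 2, -7] → max 2
[-4, 2, -7, -3] → max 2
[2, -7, -3, 8] → max 8
[-7, -3, 8, 3] → max 8
[-3, 8, 3, 0] → max 8
[8, 3, 0, 8] → max 8
[3, 0, 8, -3] → max 8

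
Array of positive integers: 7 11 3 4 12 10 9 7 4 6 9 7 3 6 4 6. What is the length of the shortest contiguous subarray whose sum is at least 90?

13

add 7: running sum 7 < 90
add 11: running sum 18 < 90
add 3: running sum 21 < 90
add 4: running sum 25 < 90
add 12: running sum 37 < 90
add 10: running sum 47 < 90
add 9: running sum 56 < 90
add 7: running sum 63 < 90
add 4: running sum 67 < 90
add 6: running sum 73 < 90
add 9: running sum 82 < 90
add 7: running sum 89 < 90
add 3: shortest ending here [7, 11, 3, 4, 12, 10, 9, 7, 4, 6, 9, 7, 3] sum 92, len 13
add 6: shortest ending here [11, 3, 4, 12, 10, 9, 7, 4, 6, 9, 7, 3, 6] sum 91, len 13
add 4: shortest ending here [11, 3, 4, 12, 10, 9, 7, 4, 6, 9, 7, 3, 6, 4] sum 95, len 14
add 6: shortest ending here [3, 4, 12, 10, 9, 7, 4, 6, 9, 7, 3, 6, 4, 6] sum 90, len 14
Shortest qualifying length: 13.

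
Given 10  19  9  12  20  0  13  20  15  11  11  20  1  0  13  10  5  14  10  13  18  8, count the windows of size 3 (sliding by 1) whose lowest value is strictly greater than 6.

10

(10, 19, 9) → min 9  > 6 ✓
(19, 9, 12) → min 9  > 6 ✓
(9, 12, 20) → min 9  > 6 ✓
(12, 20, 0) → min 0
(20, 0, 13) → min 0
(0, 13, 20) → min 0
(13, 20, 15) → min 13  > 6 ✓
(20, 15, 11) → min 11  > 6 ✓
(15, 11, 11) → min 11  > 6 ✓
(11, 11, 20) → min 11  > 6 ✓
(11, 20, 1) → min 1
(20, 1, 0) → min 0
(1, 0, 13) → min 0
(0, 13, 10) → min 0
(13, 10, 5) → min 5
(10, 5, 14) → min 5
(5, 14, 10) → min 5
(14, 10, 13) → min 10  > 6 ✓
(10, 13, 18) → min 10  > 6 ✓
(13, 18, 8) → min 8  > 6 ✓
10 windows satisfy the condition.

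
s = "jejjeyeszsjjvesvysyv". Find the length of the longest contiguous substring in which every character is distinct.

[j] len 1
[j, e] len 2
[e, j] len 2
[j] len 1
[j, e] len 2
[j, e, y] len 3
[y, e] len 2
[y, e, s] len 3
[y, e, s, z] len 4
[z, s] len 2
[z, s, j] len 3
[j] len 1
[j, v] len 2
[j, v, e] len 3
[j, v, e, s] len 4
[e, s, v] len 3
[e, s, v, y] len 4
[v, y, s] len 3
[s, y] len 2
[s, y, v] len 3
Longest all-distinct length: 4.

4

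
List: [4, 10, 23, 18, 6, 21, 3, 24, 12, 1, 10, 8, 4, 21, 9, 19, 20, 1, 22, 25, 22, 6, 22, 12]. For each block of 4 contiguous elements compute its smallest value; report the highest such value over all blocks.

(4, 10, 23, 18) → min 4
(10, 23, 18, 6) → min 6
(23, 18, 6, 21) → min 6
(18, 6, 21, 3) → min 3
(6, 21, 3, 24) → min 3
(21, 3, 24, 12) → min 3
(3, 24, 12, 1) → min 1
(24, 12, 1, 10) → min 1
(12, 1, 10, 8) → min 1
(1, 10, 8, 4) → min 1
(10, 8, 4, 21) → min 4
(8, 4, 21, 9) → min 4
(4, 21, 9, 19) → min 4
(21, 9, 19, 20) → min 9
(9, 19, 20, 1) → min 1
(19, 20, 1, 22) → min 1
(20, 1, 22, 25) → min 1
(1, 22, 25, 22) → min 1
(22, 25, 22, 6) → min 6
(25, 22, 6, 22) → min 6
(22, 6, 22, 12) → min 6
Highest of these is 9.

9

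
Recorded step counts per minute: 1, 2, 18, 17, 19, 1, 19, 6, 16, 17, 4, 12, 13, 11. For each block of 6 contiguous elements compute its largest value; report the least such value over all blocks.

(1, 2, 18, 17, 19, 1) → max 19
(2, 18, 17, 19, 1, 19) → max 19
(18, 17, 19, 1, 19, 6) → max 19
(17, 19, 1, 19, 6, 16) → max 19
(19, 1, 19, 6, 16, 17) → max 19
(1, 19, 6, 16, 17, 4) → max 19
(19, 6, 16, 17, 4, 12) → max 19
(6, 16, 17, 4, 12, 13) → max 17
(16, 17, 4, 12, 13, 11) → max 17
Least of these is 17.

17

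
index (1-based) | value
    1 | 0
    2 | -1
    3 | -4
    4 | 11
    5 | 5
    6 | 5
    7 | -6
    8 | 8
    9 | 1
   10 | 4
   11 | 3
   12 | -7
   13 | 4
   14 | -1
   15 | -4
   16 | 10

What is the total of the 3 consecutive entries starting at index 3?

12

Elements at indices 3..5: -4, 11, 5
sum(-4, 11, 5) = 12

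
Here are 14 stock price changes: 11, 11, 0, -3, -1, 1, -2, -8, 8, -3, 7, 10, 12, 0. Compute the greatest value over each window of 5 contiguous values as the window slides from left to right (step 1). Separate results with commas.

Sliding a size-5 window across the 14 values:
11 11 0 -3 -1 → max 11
11 0 -3 -1 1 → max 11
0 -3 -1 1 -2 → max 1
-3 -1 1 -2 -8 → max 1
-1 1 -2 -8 8 → max 8
1 -2 -8 8 -3 → max 8
-2 -8 8 -3 7 → max 8
-8 8 -3 7 10 → max 10
8 -3 7 10 12 → max 12
-3 7 10 12 0 → max 12

11, 11, 1, 1, 8, 8, 8, 10, 12, 12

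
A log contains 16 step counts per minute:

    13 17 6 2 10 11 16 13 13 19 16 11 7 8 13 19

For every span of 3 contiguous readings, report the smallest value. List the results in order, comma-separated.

[13, 17, 6] → min 6
[17, 6, 2] → min 2
[6, 2, 10] → min 2
[2, 10, 11] → min 2
[10, 11, 16] → min 10
[11, 16, 13] → min 11
[16, 13, 13] → min 13
[13, 13, 19] → min 13
[13, 19, 16] → min 13
[19, 16, 11] → min 11
[16, 11, 7] → min 7
[11, 7, 8] → min 7
[7, 8, 13] → min 7
[8, 13, 19] → min 8

6, 2, 2, 2, 10, 11, 13, 13, 13, 11, 7, 7, 7, 8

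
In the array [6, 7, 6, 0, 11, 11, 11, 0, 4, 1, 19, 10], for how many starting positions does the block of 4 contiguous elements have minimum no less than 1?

1

6 7 6 0 → min 0
7 6 0 11 → min 0
6 0 11 11 → min 0
0 11 11 11 → min 0
11 11 11 0 → min 0
11 11 0 4 → min 0
11 0 4 1 → min 0
0 4 1 19 → min 0
4 1 19 10 → min 1  ≥ 1 ✓
1 window satisfy the condition.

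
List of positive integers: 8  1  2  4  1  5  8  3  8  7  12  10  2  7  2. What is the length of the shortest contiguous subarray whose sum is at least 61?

9

add 8: running sum 8 < 61
add 1: running sum 9 < 61
add 2: running sum 11 < 61
add 4: running sum 15 < 61
add 1: running sum 16 < 61
add 5: running sum 21 < 61
add 8: running sum 29 < 61
add 3: running sum 32 < 61
add 8: running sum 40 < 61
add 7: running sum 47 < 61
add 12: running sum 59 < 61
end 11: [1, 2, 4, 1, 5, 8, 3, 8, 7, 12, 10] sum 61, len 11
end 12: [2, 4, 1, 5, 8, 3, 8, 7, 12, 10, 2] sum 62, len 11
end 13: [5, 8, 3, 8, 7, 12, 10, 2, 7] sum 62, len 9
end 14: [5, 8, 3, 8, 7, 12, 10, 2, 7, 2] sum 64, len 10
Shortest qualifying length: 9.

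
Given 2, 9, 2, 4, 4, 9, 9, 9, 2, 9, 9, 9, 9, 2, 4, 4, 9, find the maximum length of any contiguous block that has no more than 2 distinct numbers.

9

[2] 1 distinct, len 1
[2, 9] 2 distinct, len 2
[2, 9, 2] 2 distinct, len 3
[2, 4] 2 distinct, len 2
[2, 4, 4] 2 distinct, len 3
[4, 4, 9] 2 distinct, len 3
[4, 4, 9, 9] 2 distinct, len 4
[4, 4, 9, 9, 9] 2 distinct, len 5
[9, 9, 9, 2] 2 distinct, len 4
[9, 9, 9, 2, 9] 2 distinct, len 5
[9, 9, 9, 2, 9, 9] 2 distinct, len 6
[9, 9, 9, 2, 9, 9, 9] 2 distinct, len 7
[9, 9, 9, 2, 9, 9, 9, 9] 2 distinct, len 8
[9, 9, 9, 2, 9, 9, 9, 9, 2] 2 distinct, len 9
[2, 4] 2 distinct, len 2
[2, 4, 4] 2 distinct, len 3
[4, 4, 9] 2 distinct, len 3
Longest length with ≤2 distinct: 9.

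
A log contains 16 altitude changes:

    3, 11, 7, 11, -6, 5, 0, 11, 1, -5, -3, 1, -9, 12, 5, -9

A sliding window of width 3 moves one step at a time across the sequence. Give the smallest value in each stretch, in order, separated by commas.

(3, 11, 7) → min 3
(11, 7, 11) → min 7
(7, 11, -6) → min -6
(11, -6, 5) → min -6
(-6, 5, 0) → min -6
(5, 0, 11) → min 0
(0, 11, 1) → min 0
(11, 1, -5) → min -5
(1, -5, -3) → min -5
(-5, -3, 1) → min -5
(-3, 1, -9) → min -9
(1, -9, 12) → min -9
(-9, 12, 5) → min -9
(12, 5, -9) → min -9

3, 7, -6, -6, -6, 0, 0, -5, -5, -5, -9, -9, -9, -9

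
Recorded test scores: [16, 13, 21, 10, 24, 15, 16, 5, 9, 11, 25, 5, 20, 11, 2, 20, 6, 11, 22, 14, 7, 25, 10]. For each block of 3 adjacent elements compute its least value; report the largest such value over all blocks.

(16, 13, 21) → min 13
(13, 21, 10) → min 10
(21, 10, 24) → min 10
(10, 24, 15) → min 10
(24, 15, 16) → min 15
(15, 16, 5) → min 5
(16, 5, 9) → min 5
(5, 9, 11) → min 5
(9, 11, 25) → min 9
(11, 25, 5) → min 5
(25, 5, 20) → min 5
(5, 20, 11) → min 5
(20, 11, 2) → min 2
(11, 2, 20) → min 2
(2, 20, 6) → min 2
(20, 6, 11) → min 6
(6, 11, 22) → min 6
(11, 22, 14) → min 11
(22, 14, 7) → min 7
(14, 7, 25) → min 7
(7, 25, 10) → min 7
Largest of these is 15.

15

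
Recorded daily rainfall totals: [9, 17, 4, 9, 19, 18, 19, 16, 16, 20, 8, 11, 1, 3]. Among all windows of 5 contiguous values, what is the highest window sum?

89

Window sums for each of the 10 positions:
9 17 4 9 19 → sum 58
17 4 9 19 18 → sum 67
4 9 19 18 19 → sum 69
9 19 18 19 16 → sum 81
19 18 19 16 16 → sum 88
18 19 16 16 20 → sum 89
19 16 16 20 8 → sum 79
16 16 20 8 11 → sum 71
16 20 8 11 1 → sum 56
20 8 11 1 3 → sum 43
Highest of these is 89.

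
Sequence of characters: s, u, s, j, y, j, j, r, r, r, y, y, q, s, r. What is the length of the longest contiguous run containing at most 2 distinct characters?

5

add s: window [s] (1 distinct), len 1
add u: window [s, u] (2 distinct), len 2
add s: window [s, u, s] (2 distinct), len 3
add j: window [s, j] (2 distinct), len 2
add y: window [j, y] (2 distinct), len 2
add j: window [j, y, j] (2 distinct), len 3
add j: window [j, y, j, j] (2 distinct), len 4
add r: window [j, j, r] (2 distinct), len 3
add r: window [j, j, r, r] (2 distinct), len 4
add r: window [j, j, r, r, r] (2 distinct), len 5
add y: window [r, r, r, y] (2 distinct), len 4
add y: window [r, r, r, y, y] (2 distinct), len 5
add q: window [y, y, q] (2 distinct), len 3
add s: window [q, s] (2 distinct), len 2
add r: window [s, r] (2 distinct), len 2
Longest length with ≤2 distinct: 5.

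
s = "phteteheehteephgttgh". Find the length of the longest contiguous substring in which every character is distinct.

5

[p] len 1
[p, h] len 2
[p, h, t] len 3
[p, h, t, e] len 4
[e, t] len 2
[t, e] len 2
[t, e, h] len 3
[h, e] len 2
[e] len 1
[e, h] len 2
[e, h, t] len 3
[h, t, e] len 3
[e] len 1
[e, p] len 2
[e, p, h] len 3
[e, p, h, g] len 4
[e, p, h, g, t] len 5
[t] len 1
[t, g] len 2
[t, g, h] len 3
Longest all-distinct length: 5.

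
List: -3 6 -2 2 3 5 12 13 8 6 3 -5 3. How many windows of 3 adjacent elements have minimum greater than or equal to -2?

8

(-3, 6, -2) → min -3
(6, -2, 2) → min -2  ≥ -2 ✓
(-2, 2, 3) → min -2  ≥ -2 ✓
(2, 3, 5) → min 2  ≥ -2 ✓
(3, 5, 12) → min 3  ≥ -2 ✓
(5, 12, 13) → min 5  ≥ -2 ✓
(12, 13, 8) → min 8  ≥ -2 ✓
(13, 8, 6) → min 6  ≥ -2 ✓
(8, 6, 3) → min 3  ≥ -2 ✓
(6, 3, -5) → min -5
(3, -5, 3) → min -5
8 windows satisfy the condition.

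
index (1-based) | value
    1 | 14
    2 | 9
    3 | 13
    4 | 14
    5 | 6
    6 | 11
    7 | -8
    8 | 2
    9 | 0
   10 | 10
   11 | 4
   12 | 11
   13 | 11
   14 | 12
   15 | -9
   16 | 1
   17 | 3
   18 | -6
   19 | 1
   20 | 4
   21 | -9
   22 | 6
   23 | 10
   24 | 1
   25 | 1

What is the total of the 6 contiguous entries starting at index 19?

Elements at indices 19..24: 1, 4, -9, 6, 10, 1
sum(1, 4, -9, 6, 10, 1) = 13

13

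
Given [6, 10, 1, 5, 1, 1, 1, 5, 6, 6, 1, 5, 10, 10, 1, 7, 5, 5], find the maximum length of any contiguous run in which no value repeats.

4

add 6: [6] len 1
add 10: [6, 10] len 2
add 1: [6, 10, 1] len 3
add 5: [6, 10, 1, 5] len 4
add 1 (repeat 1, move left end past it): [5, 1] len 2
add 1 (repeat 1, move left end past it): [1] len 1
add 1 (repeat 1, move left end past it): [1] len 1
add 5: [1, 5] len 2
add 6: [1, 5, 6] len 3
add 6 (repeat 6, move left end past it): [6] len 1
add 1: [6, 1] len 2
add 5: [6, 1, 5] len 3
add 10: [6, 1, 5, 10] len 4
add 10 (repeat 10, move left end past it): [10] len 1
add 1: [10, 1] len 2
add 7: [10, 1, 7] len 3
add 5: [10, 1, 7, 5] len 4
add 5 (repeat 5, move left end past it): [5] len 1
Longest all-distinct length: 4.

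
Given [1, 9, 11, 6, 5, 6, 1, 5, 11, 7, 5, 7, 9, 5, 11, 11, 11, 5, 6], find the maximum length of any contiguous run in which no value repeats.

5

add 1: [1] len 1
add 9: [1, 9] len 2
add 11: [1, 9, 11] len 3
add 6: [1, 9, 11, 6] len 4
add 5: [1, 9, 11, 6, 5] len 5
add 6 (repeat 6, move left end past it): [5, 6] len 2
add 1: [5, 6, 1] len 3
add 5 (repeat 5, move left end past it): [6, 1, 5] len 3
add 11: [6, 1, 5, 11] len 4
add 7: [6, 1, 5, 11, 7] len 5
add 5 (repeat 5, move left end past it): [11, 7, 5] len 3
add 7 (repeat 7, move left end past it): [5, 7] len 2
add 9: [5, 7, 9] len 3
add 5 (repeat 5, move left end past it): [7, 9, 5] len 3
add 11: [7, 9, 5, 11] len 4
add 11 (repeat 11, move left end past it): [11] len 1
add 11 (repeat 11, move left end past it): [11] len 1
add 5: [11, 5] len 2
add 6: [11, 5, 6] len 3
Longest all-distinct length: 5.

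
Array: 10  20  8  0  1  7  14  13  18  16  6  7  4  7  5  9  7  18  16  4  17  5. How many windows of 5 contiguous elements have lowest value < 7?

17

[10, 20, 8, 0, 1] → min 0  < 7 ✓
[20, 8, 0, 1, 7] → min 0  < 7 ✓
[8, 0, 1, 7, 14] → min 0  < 7 ✓
[0, 1, 7, 14, 13] → min 0  < 7 ✓
[1, 7, 14, 13, 18] → min 1  < 7 ✓
[7, 14, 13, 18, 16] → min 7
[14, 13, 18, 16, 6] → min 6  < 7 ✓
[13, 18, 16, 6, 7] → min 6  < 7 ✓
[18, 16, 6, 7, 4] → min 4  < 7 ✓
[16, 6, 7, 4, 7] → min 4  < 7 ✓
[6, 7, 4, 7, 5] → min 4  < 7 ✓
[7, 4, 7, 5, 9] → min 4  < 7 ✓
[4, 7, 5, 9, 7] → min 4  < 7 ✓
[7, 5, 9, 7, 18] → min 5  < 7 ✓
[5, 9, 7, 18, 16] → min 5  < 7 ✓
[9, 7, 18, 16, 4] → min 4  < 7 ✓
[7, 18, 16, 4, 17] → min 4  < 7 ✓
[18, 16, 4, 17, 5] → min 4  < 7 ✓
17 windows satisfy the condition.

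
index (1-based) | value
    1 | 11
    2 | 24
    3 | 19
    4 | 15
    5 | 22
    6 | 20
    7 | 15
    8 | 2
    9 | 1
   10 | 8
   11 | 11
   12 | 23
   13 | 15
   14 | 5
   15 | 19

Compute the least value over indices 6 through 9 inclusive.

1

Elements at indices 6..9: 20, 15, 2, 1
min(20, 15, 2, 1) = 1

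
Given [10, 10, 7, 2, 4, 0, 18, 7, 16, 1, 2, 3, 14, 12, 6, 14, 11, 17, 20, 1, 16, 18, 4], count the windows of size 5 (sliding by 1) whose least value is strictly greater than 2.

4

[10, 10, 7, 2, 4] → min 2
[10, 7, 2, 4, 0] → min 0
[7, 2, 4, 0, 18] → min 0
[2, 4, 0, 18, 7] → min 0
[4, 0, 18, 7, 16] → min 0
[0, 18, 7, 16, 1] → min 0
[18, 7, 16, 1, 2] → min 1
[7, 16, 1, 2, 3] → min 1
[16, 1, 2, 3, 14] → min 1
[1, 2, 3, 14, 12] → min 1
[2, 3, 14, 12, 6] → min 2
[3, 14, 12, 6, 14] → min 3  > 2 ✓
[14, 12, 6, 14, 11] → min 6  > 2 ✓
[12, 6, 14, 11, 17] → min 6  > 2 ✓
[6, 14, 11, 17, 20] → min 6  > 2 ✓
[14, 11, 17, 20, 1] → min 1
[11, 17, 20, 1, 16] → min 1
[17, 20, 1, 16, 18] → min 1
[20, 1, 16, 18, 4] → min 1
4 windows satisfy the condition.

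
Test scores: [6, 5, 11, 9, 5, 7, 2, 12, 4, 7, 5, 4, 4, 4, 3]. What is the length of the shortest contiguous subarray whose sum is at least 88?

15

add 6: running sum 6 < 88
add 5: running sum 11 < 88
add 11: running sum 22 < 88
add 9: running sum 31 < 88
add 5: running sum 36 < 88
add 7: running sum 43 < 88
add 2: running sum 45 < 88
add 12: running sum 57 < 88
add 4: running sum 61 < 88
add 7: running sum 68 < 88
add 5: running sum 73 < 88
add 4: running sum 77 < 88
add 4: running sum 81 < 88
add 4: running sum 85 < 88
end 14: [6, 5, 11, 9, 5, 7, 2, 12, 4, 7, 5, 4, 4, 4, 3] sum 88, len 15
Shortest qualifying length: 15.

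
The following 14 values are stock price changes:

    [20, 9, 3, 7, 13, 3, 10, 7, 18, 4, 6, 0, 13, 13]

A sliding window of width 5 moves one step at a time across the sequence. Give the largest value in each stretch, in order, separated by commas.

20 9 3 7 13 → max 20
9 3 7 13 3 → max 13
3 7 13 3 10 → max 13
7 13 3 10 7 → max 13
13 3 10 7 18 → max 18
3 10 7 18 4 → max 18
10 7 18 4 6 → max 18
7 18 4 6 0 → max 18
18 4 6 0 13 → max 18
4 6 0 13 13 → max 13

20, 13, 13, 13, 18, 18, 18, 18, 18, 13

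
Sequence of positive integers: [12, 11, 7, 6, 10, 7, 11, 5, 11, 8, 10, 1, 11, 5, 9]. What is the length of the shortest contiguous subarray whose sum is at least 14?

Extend right; whenever the sum reaches 14, record the length and shrink from the left:
add 12: running sum 12 < 14
end 1: [12, 11] sum 23, len 2
end 2: [11, 7] sum 18, len 2
end 3: [11, 7, 6] sum 24, len 3
end 4: [6, 10] sum 16, len 2
end 5: [10, 7] sum 17, len 2
end 6: [7, 11] sum 18, len 2
end 7: [11, 5] sum 16, len 2
end 8: [5, 11] sum 16, len 2
end 9: [11, 8] sum 19, len 2
end 10: [8, 10] sum 18, len 2
end 11: [8, 10, 1] sum 19, len 3
end 12: [10, 1, 11] sum 22, len 3
end 13: [11, 5] sum 16, len 2
end 14: [5, 9] sum 14, len 2
Shortest qualifying length: 2.

2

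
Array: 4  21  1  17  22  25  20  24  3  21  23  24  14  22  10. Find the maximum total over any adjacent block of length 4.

91

Each size-4 window and its sum:
[4, 21, 1, 17] → sum 43
[21, 1, 17, 22] → sum 61
[1, 17, 22, 25] → sum 65
[17, 22, 25, 20] → sum 84
[22, 25, 20, 24] → sum 91
[25, 20, 24, 3] → sum 72
[20, 24, 3, 21] → sum 68
[24, 3, 21, 23] → sum 71
[3, 21, 23, 24] → sum 71
[21, 23, 24, 14] → sum 82
[23, 24, 14, 22] → sum 83
[24, 14, 22, 10] → sum 70
Maximum of these is 91.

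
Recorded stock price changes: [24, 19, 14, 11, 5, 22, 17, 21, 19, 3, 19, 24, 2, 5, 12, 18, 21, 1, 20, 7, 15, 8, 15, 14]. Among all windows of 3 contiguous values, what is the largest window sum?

60

Each size-3 window and its sum:
24 19 14 → sum 57
19 14 11 → sum 44
14 11 5 → sum 30
11 5 22 → sum 38
5 22 17 → sum 44
22 17 21 → sum 60
17 21 19 → sum 57
21 19 3 → sum 43
19 3 19 → sum 41
3 19 24 → sum 46
19 24 2 → sum 45
24 2 5 → sum 31
2 5 12 → sum 19
5 12 18 → sum 35
12 18 21 → sum 51
18 21 1 → sum 40
21 1 20 → sum 42
1 20 7 → sum 28
20 7 15 → sum 42
7 15 8 → sum 30
15 8 15 → sum 38
8 15 14 → sum 37
Largest of these is 60.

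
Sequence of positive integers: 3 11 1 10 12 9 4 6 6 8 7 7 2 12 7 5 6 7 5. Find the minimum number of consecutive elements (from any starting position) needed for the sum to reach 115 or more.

add 3: running sum 3 < 115
add 11: running sum 14 < 115
add 1: running sum 15 < 115
add 10: running sum 25 < 115
add 12: running sum 37 < 115
add 9: running sum 46 < 115
add 4: running sum 50 < 115
add 6: running sum 56 < 115
add 6: running sum 62 < 115
add 8: running sum 70 < 115
add 7: running sum 77 < 115
add 7: running sum 84 < 115
add 2: running sum 86 < 115
add 12: running sum 98 < 115
add 7: running sum 105 < 115
add 5: running sum 110 < 115
end 16: [3, 11, 1, 10, 12, 9, 4, 6, 6, 8, 7, 7, 2, 12, 7, 5, 6] sum 116, len 17
end 17: [11, 1, 10, 12, 9, 4, 6, 6, 8, 7, 7, 2, 12, 7, 5, 6, 7] sum 120, len 17
end 18: [11, 1, 10, 12, 9, 4, 6, 6, 8, 7, 7, 2, 12, 7, 5, 6, 7, 5] sum 125, len 18
Shortest qualifying length: 17.

17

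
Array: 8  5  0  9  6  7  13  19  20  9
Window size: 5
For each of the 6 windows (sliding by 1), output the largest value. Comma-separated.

8 5 0 9 6 → max 9
5 0 9 6 7 → max 9
0 9 6 7 13 → max 13
9 6 7 13 19 → max 19
6 7 13 19 20 → max 20
7 13 19 20 9 → max 20

9, 9, 13, 19, 20, 20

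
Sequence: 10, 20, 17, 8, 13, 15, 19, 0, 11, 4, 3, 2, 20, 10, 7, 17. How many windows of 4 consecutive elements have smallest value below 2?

[10, 20, 17, 8] → min 8
[20, 17, 8, 13] → min 8
[17, 8, 13, 15] → min 8
[8, 13, 15, 19] → min 8
[13, 15, 19, 0] → min 0  < 2 ✓
[15, 19, 0, 11] → min 0  < 2 ✓
[19, 0, 11, 4] → min 0  < 2 ✓
[0, 11, 4, 3] → min 0  < 2 ✓
[11, 4, 3, 2] → min 2
[4, 3, 2, 20] → min 2
[3, 2, 20, 10] → min 2
[2, 20, 10, 7] → min 2
[20, 10, 7, 17] → min 7
4 windows satisfy the condition.

4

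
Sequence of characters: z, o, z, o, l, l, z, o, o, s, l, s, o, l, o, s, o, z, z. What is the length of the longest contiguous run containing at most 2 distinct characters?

4

Extend right; when distinct count exceeds 2, shrink from the left:
[z] 1 distinct, len 1
[z, o] 2 distinct, len 2
[z, o, z] 2 distinct, len 3
[z, o, z, o] 2 distinct, len 4
[o, l] 2 distinct, len 2
[o, l, l] 2 distinct, len 3
[l, l, z] 2 distinct, len 3
[z, o] 2 distinct, len 2
[z, o, o] 2 distinct, len 3
[o, o, s] 2 distinct, len 3
[s, l] 2 distinct, len 2
[s, l, s] 2 distinct, len 3
[s, o] 2 distinct, len 2
[o, l] 2 distinct, len 2
[o, l, o] 2 distinct, len 3
[o, s] 2 distinct, len 2
[o, s, o] 2 distinct, len 3
[o, z] 2 distinct, len 2
[o, z, z] 2 distinct, len 3
Longest length with ≤2 distinct: 4.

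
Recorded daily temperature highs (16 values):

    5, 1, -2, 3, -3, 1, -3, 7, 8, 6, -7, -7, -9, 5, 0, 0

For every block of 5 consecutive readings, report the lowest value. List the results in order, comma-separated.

-3, -3, -3, -3, -3, -3, -7, -7, -9, -9, -9, -9

(5, 1, -2, 3, -3) → min -3
(1, -2, 3, -3, 1) → min -3
(-2, 3, -3, 1, -3) → min -3
(3, -3, 1, -3, 7) → min -3
(-3, 1, -3, 7, 8) → min -3
(1, -3, 7, 8, 6) → min -3
(-3, 7, 8, 6, -7) → min -7
(7, 8, 6, -7, -7) → min -7
(8, 6, -7, -7, -9) → min -9
(6, -7, -7, -9, 5) → min -9
(-7, -7, -9, 5, 0) → min -9
(-7, -9, 5, 0, 0) → min -9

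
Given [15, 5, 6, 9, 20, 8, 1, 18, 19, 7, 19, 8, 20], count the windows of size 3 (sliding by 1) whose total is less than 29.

[15, 5, 6] → sum 26  < 29 ✓
[5, 6, 9] → sum 20  < 29 ✓
[6, 9, 20] → sum 35
[9, 20, 8] → sum 37
[20, 8, 1] → sum 29
[8, 1, 18] → sum 27  < 29 ✓
[1, 18, 19] → sum 38
[18, 19, 7] → sum 44
[19, 7, 19] → sum 45
[7, 19, 8] → sum 34
[19, 8, 20] → sum 47
3 windows satisfy the condition.

3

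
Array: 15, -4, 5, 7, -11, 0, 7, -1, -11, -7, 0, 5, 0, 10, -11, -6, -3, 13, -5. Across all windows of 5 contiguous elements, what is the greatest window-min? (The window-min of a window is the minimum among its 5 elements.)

-7

(15, -4, 5, 7, -11) → min -11
(-4, 5, 7, -11, 0) → min -11
(5, 7, -11, 0, 7) → min -11
(7, -11, 0, 7, -1) → min -11
(-11, 0, 7, -1, -11) → min -11
(0, 7, -1, -11, -7) → min -11
(7, -1, -11, -7, 0) → min -11
(-1, -11, -7, 0, 5) → min -11
(-11, -7, 0, 5, 0) → min -11
(-7, 0, 5, 0, 10) → min -7
(0, 5, 0, 10, -11) → min -11
(5, 0, 10, -11, -6) → min -11
(0, 10, -11, -6, -3) → min -11
(10, -11, -6, -3, 13) → min -11
(-11, -6, -3, 13, -5) → min -11
Greatest of these is -7.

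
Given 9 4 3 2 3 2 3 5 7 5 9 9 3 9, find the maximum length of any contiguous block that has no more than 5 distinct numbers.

Extend right; when distinct count exceeds 5, shrink from the left:
[9] 1 distinct, len 1
[9, 4] 2 distinct, len 2
[9, 4, 3] 3 distinct, len 3
[9, 4, 3, 2] 4 distinct, len 4
[9, 4, 3, 2, 3] 4 distinct, len 5
[9, 4, 3, 2, 3, 2] 4 distinct, len 6
[9, 4, 3, 2, 3, 2, 3] 4 distinct, len 7
[9, 4, 3, 2, 3, 2, 3, 5] 5 distinct, len 8
[4, 3, 2, 3, 2, 3, 5, 7] 5 distinct, len 8
[4, 3, 2, 3, 2, 3, 5, 7, 5] 5 distinct, len 9
[3, 2, 3, 2, 3, 5, 7, 5, 9] 5 distinct, len 9
[3, 2, 3, 2, 3, 5, 7, 5, 9, 9] 5 distinct, len 10
[3, 2, 3, 2, 3, 5, 7, 5, 9, 9, 3] 5 distinct, len 11
[3, 2, 3, 2, 3, 5, 7, 5, 9, 9, 3, 9] 5 distinct, len 12
Longest length with ≤5 distinct: 12.

12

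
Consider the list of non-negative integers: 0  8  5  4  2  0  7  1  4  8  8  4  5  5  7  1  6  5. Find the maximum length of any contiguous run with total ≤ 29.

add 0: [0] sum 0, len 1
add 8: [0, 8] sum 8, len 2
add 5: [0, 8, 5] sum 13, len 3
add 4: [0, 8, 5, 4] sum 17, len 4
add 2: [0, 8, 5, 4, 2] sum 19, len 5
add 0: [0, 8, 5, 4, 2, 0] sum 19, len 6
add 7: [0, 8, 5, 4, 2, 0, 7] sum 26, len 7
add 1: [0, 8, 5, 4, 2, 0, 7, 1] sum 27, len 8
add 4: [5, 4, 2, 0, 7, 1, 4] sum 23, len 7
add 8: [4, 2, 0, 7, 1, 4, 8] sum 26, len 7
add 8: [0, 7, 1, 4, 8, 8] sum 28, len 6
add 4: [1, 4, 8, 8, 4] sum 25, len 5
add 5: [4, 8, 8, 4, 5] sum 29, len 5
add 5: [8, 4, 5, 5] sum 22, len 4
add 7: [8, 4, 5, 5, 7] sum 29, len 5
add 1: [4, 5, 5, 7, 1] sum 22, len 5
add 6: [4, 5, 5, 7, 1, 6] sum 28, len 6
add 5: [5, 5, 7, 1, 6, 5] sum 29, len 6
Longest length seen: 8.

8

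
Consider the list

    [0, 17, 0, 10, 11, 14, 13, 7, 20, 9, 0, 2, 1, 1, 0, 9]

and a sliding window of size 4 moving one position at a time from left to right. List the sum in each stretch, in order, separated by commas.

0 17 0 10 → sum 27
17 0 10 11 → sum 38
0 10 11 14 → sum 35
10 11 14 13 → sum 48
11 14 13 7 → sum 45
14 13 7 20 → sum 54
13 7 20 9 → sum 49
7 20 9 0 → sum 36
20 9 0 2 → sum 31
9 0 2 1 → sum 12
0 2 1 1 → sum 4
2 1 1 0 → sum 4
1 1 0 9 → sum 11

27, 38, 35, 48, 45, 54, 49, 36, 31, 12, 4, 4, 11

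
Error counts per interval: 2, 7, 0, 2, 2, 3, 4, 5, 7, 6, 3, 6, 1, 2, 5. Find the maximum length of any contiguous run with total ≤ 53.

add 2: [2] sum 2, len 1
add 7: [2, 7] sum 9, len 2
add 0: [2, 7, 0] sum 9, len 3
add 2: [2, 7, 0, 2] sum 11, len 4
add 2: [2, 7, 0, 2, 2] sum 13, len 5
add 3: [2, 7, 0, 2, 2, 3] sum 16, len 6
add 4: [2, 7, 0, 2, 2, 3, 4] sum 20, len 7
add 5: [2, 7, 0, 2, 2, 3, 4, 5] sum 25, len 8
add 7: [2, 7, 0, 2, 2, 3, 4, 5, 7] sum 32, len 9
add 6: [2, 7, 0, 2, 2, 3, 4, 5, 7, 6] sum 38, len 10
add 3: [2, 7, 0, 2, 2, 3, 4, 5, 7, 6, 3] sum 41, len 11
add 6: [2, 7, 0, 2, 2, 3, 4, 5, 7, 6, 3, 6] sum 47, len 12
add 1: [2, 7, 0, 2, 2, 3, 4, 5, 7, 6, 3, 6, 1] sum 48, len 13
add 2: [2, 7, 0, 2, 2, 3, 4, 5, 7, 6, 3, 6, 1, 2] sum 50, len 14
add 5: [7, 0, 2, 2, 3, 4, 5, 7, 6, 3, 6, 1, 2, 5] sum 53, len 14
Longest length seen: 14.

14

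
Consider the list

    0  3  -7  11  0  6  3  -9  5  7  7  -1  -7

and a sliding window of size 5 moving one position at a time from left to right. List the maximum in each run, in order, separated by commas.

11, 11, 11, 11, 6, 7, 7, 7, 7

[0, 3, -7, 11, 0] → max 11
[3, -7, 11, 0, 6] → max 11
[-7, 11, 0, 6, 3] → max 11
[11, 0, 6, 3, -9] → max 11
[0, 6, 3, -9, 5] → max 6
[6, 3, -9, 5, 7] → max 7
[3, -9, 5, 7, 7] → max 7
[-9, 5, 7, 7, -1] → max 7
[5, 7, 7, -1, -7] → max 7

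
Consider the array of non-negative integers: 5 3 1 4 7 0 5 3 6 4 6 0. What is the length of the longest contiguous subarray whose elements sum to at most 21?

Extend to the right; shrink from the left whenever the sum exceeds 21:
add 5: [5] sum 5, len 1
add 3: [5, 3] sum 8, len 2
add 1: [5, 3, 1] sum 9, len 3
add 4: [5, 3, 1, 4] sum 13, len 4
add 7: [5, 3, 1, 4, 7] sum 20, len 5
add 0: [5, 3, 1, 4, 7, 0] sum 20, len 6
add 5: [3, 1, 4, 7, 0, 5] sum 20, len 6
add 3: [1, 4, 7, 0, 5, 3] sum 20, len 6
add 6: [7, 0, 5, 3, 6] sum 21, len 5
add 4: [0, 5, 3, 6, 4] sum 18, len 5
add 6: [3, 6, 4, 6] sum 19, len 4
add 0: [3, 6, 4, 6, 0] sum 19, len 5
Longest length seen: 6.

6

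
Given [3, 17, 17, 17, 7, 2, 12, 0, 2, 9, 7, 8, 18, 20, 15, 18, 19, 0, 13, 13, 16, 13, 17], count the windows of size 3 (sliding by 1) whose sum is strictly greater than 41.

8

[3, 17, 17] → sum 37
[17, 17, 17] → sum 51  > 41 ✓
[17, 17, 7] → sum 41
[17, 7, 2] → sum 26
[7, 2, 12] → sum 21
[2, 12, 0] → sum 14
[12, 0, 2] → sum 14
[0, 2, 9] → sum 11
[2, 9, 7] → sum 18
[9, 7, 8] → sum 24
[7, 8, 18] → sum 33
[8, 18, 20] → sum 46  > 41 ✓
[18, 20, 15] → sum 53  > 41 ✓
[20, 15, 18] → sum 53  > 41 ✓
[15, 18, 19] → sum 52  > 41 ✓
[18, 19, 0] → sum 37
[19, 0, 13] → sum 32
[0, 13, 13] → sum 26
[13, 13, 16] → sum 42  > 41 ✓
[13, 16, 13] → sum 42  > 41 ✓
[16, 13, 17] → sum 46  > 41 ✓
8 windows satisfy the condition.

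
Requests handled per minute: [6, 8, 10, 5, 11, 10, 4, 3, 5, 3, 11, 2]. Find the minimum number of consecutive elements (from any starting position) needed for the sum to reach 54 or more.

7

add 6: running sum 6 < 54
add 8: running sum 14 < 54
add 10: running sum 24 < 54
add 5: running sum 29 < 54
add 11: running sum 40 < 54
add 10: running sum 50 < 54
add 4: shortest ending here [6, 8, 10, 5, 11, 10, 4] sum 54, len 7
add 3: shortest ending here [6, 8, 10, 5, 11, 10, 4, 3] sum 57, len 8
add 5: shortest ending here [8, 10, 5, 11, 10, 4, 3, 5] sum 56, len 8
add 3: shortest ending here [8, 10, 5, 11, 10, 4, 3, 5, 3] sum 59, len 9
add 11: shortest ending here [10, 5, 11, 10, 4, 3, 5, 3, 11] sum 62, len 9
add 2: shortest ending here [5, 11, 10, 4, 3, 5, 3, 11, 2] sum 54, len 9
Shortest qualifying length: 7.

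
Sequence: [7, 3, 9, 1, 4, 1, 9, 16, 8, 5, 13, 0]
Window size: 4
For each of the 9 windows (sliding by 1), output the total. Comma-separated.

7 3 9 1 → sum 20
3 9 1 4 → sum 17
9 1 4 1 → sum 15
1 4 1 9 → sum 15
4 1 9 16 → sum 30
1 9 16 8 → sum 34
9 16 8 5 → sum 38
16 8 5 13 → sum 42
8 5 13 0 → sum 26

20, 17, 15, 15, 30, 34, 38, 42, 26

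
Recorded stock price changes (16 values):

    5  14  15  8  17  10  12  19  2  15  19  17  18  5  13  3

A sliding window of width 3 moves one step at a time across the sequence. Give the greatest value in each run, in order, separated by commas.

15, 15, 17, 17, 17, 19, 19, 19, 19, 19, 19, 18, 18, 13

(5, 14, 15) → max 15
(14, 15, 8) → max 15
(15, 8, 17) → max 17
(8, 17, 10) → max 17
(17, 10, 12) → max 17
(10, 12, 19) → max 19
(12, 19, 2) → max 19
(19, 2, 15) → max 19
(2, 15, 19) → max 19
(15, 19, 17) → max 19
(19, 17, 18) → max 19
(17, 18, 5) → max 18
(18, 5, 13) → max 18
(5, 13, 3) → max 13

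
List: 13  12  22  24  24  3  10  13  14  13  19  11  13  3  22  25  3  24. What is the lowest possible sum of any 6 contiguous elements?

72

[13, 12, 22, 24, 24, 3] → sum 98
[12, 22, 24, 24, 3, 10] → sum 95
[22, 24, 24, 3, 10, 13] → sum 96
[24, 24, 3, 10, 13, 14] → sum 88
[24, 3, 10, 13, 14, 13] → sum 77
[3, 10, 13, 14, 13, 19] → sum 72
[10, 13, 14, 13, 19, 11] → sum 80
[13, 14, 13, 19, 11, 13] → sum 83
[14, 13, 19, 11, 13, 3] → sum 73
[13, 19, 11, 13, 3, 22] → sum 81
[19, 11, 13, 3, 22, 25] → sum 93
[11, 13, 3, 22, 25, 3] → sum 77
[13, 3, 22, 25, 3, 24] → sum 90
Lowest of these is 72.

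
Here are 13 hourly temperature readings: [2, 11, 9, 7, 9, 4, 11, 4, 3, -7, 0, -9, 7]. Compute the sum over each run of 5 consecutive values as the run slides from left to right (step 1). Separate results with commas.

Sliding a size-5 window across the 13 values:
2 11 9 7 9 → sum 38
11 9 7 9 4 → sum 40
9 7 9 4 11 → sum 40
7 9 4 11 4 → sum 35
9 4 11 4 3 → sum 31
4 11 4 3 -7 → sum 15
11 4 3 -7 0 → sum 11
4 3 -7 0 -9 → sum -9
3 -7 0 -9 7 → sum -6

38, 40, 40, 35, 31, 15, 11, -9, -6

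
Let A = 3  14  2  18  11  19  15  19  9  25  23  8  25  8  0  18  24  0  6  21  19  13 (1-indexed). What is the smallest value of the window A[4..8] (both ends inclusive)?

11

Elements at indices 4..8: 18, 11, 19, 15, 19
min(18, 11, 19, 15, 19) = 11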